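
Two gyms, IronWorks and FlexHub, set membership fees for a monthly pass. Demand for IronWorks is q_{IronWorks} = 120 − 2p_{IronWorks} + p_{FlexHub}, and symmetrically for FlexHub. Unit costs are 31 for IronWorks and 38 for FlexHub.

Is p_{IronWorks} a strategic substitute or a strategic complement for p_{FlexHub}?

strategic complements

IronWorks's profit: π = (p_{IronWorks} − 31)(120 − 2p_{IronWorks} + p_{FlexHub}).
∂π/∂p_{IronWorks} = 182 − 4p_{IronWorks} + p_{FlexHub} = 0 ⇒ p_{IronWorks} = 45.5 + 0.25p_{FlexHub}.
The best-response slope dp_{IronWorks}/dp_{FlexHub} = 0.25 > 0: the reaction function is upward-sloping, so the choices are strategic complements.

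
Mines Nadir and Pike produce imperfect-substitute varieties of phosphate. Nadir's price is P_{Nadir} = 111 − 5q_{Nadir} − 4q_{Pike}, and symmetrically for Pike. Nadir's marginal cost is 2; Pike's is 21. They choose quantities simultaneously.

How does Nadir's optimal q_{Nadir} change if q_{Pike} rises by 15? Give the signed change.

-6

Mine Nadir's profit: π = q_{Nadir}(111 − 5q_{Nadir} − 4q_{Pike}) − 2q_{Nadir}.
∂π/∂q_{Nadir} = 109 − 10q_{Nadir} − 4q_{Pike} = 0 ⇒ q_{Nadir} = 10.9 − 0.4q_{Pike}.
The reaction-function slope is −0.4, so a 15-unit rise in q_{Pike} moves q_{Nadir} by −0.4 × 15 = −6. Nadir's best response falls — the actions are strategic substitutes.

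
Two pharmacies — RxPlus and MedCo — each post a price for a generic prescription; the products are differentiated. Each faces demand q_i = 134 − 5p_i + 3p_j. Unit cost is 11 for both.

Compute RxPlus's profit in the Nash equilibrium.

RxPlus's profit: π = (p_{RxPlus} − 11)(134 − 5p_{RxPlus} + 3p_{MedCo}).
∂π/∂p_{RxPlus} = 189 − 10p_{RxPlus} + 3p_{MedCo} = 0 ⇒ p_{RxPlus} = 18.9 + 0.3p_{MedCo}.
Setting p_{RxPlus} = p_{MedCo} in the reaction function: p_{RxPlus} = 18.9 + 0.3p_{RxPlus}, so p_{RxPlus} = 18.9 / 0.7 = 27.
q_{RxPlus} = 134 − 5·27 + 3·27 = 80.
Profit = (27 − 11)·80 = 1280.

1280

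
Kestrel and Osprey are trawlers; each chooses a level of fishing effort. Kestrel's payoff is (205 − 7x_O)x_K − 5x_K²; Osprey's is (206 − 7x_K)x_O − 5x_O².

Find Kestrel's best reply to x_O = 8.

14.9

Expanding Kestrel's payoff: 205x_K − 7x_Ox_K − 5x_K².
∂π/∂x_K = 205 − 7x_O − 10x_K = 0, so x_K = 20.5 − 0.7x_O.
At x_O = 8: x_K = 20.5 − 0.7·8 = 14.9.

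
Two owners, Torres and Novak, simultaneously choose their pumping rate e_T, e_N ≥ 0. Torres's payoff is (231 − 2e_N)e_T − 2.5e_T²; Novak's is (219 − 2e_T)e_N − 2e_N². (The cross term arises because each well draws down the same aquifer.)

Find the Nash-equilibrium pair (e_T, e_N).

Expanding Torres's payoff: 231e_T − 2e_Ne_T − 2.5e_T².
∂π/∂e_T = 231 − 2e_N − 5e_T = 0, so e_T = 46.2 − 0.4e_N.
Likewise for Novak: e_N = 54.75 − 0.5e_T.
Plugging e_N into Torres's best response: e_T = 46.2 − 0.4(54.75 − 0.5e_T) ⇒ 0.8e_T = 24.3, so e_T = 30.375.
Then e_N = 54.75 − 0.5·30.375 = 39.5625.

30.375, 39.5625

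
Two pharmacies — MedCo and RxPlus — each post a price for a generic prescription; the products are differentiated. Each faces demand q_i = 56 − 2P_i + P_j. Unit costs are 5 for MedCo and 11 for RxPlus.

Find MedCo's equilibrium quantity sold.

MedCo's profit: π = (P_{MedCo} − 5)(56 − 2P_{MedCo} + P_{RxPlus}).
∂π/∂P_{MedCo} = 66 − 4P_{MedCo} + P_{RxPlus} = 0 ⇒ P_{MedCo} = 16.5 + 0.25P_{RxPlus}.
Similarly P_{RxPlus} = 19.5 + 0.25P_{MedCo}.
Substituting the second reaction function into the first: P_{MedCo} = 16.5 + 0.25(19.5 + 0.25P_{MedCo}), which gives 0.9375P_{MedCo} = 21.375 ⇒ P_{MedCo} = 22.8.
Then P_{RxPlus} = 19.5 + 0.25·22.8 = 25.2.
q_{MedCo} = 56 − 2·22.8 + 25.2 = 35.6.

35.6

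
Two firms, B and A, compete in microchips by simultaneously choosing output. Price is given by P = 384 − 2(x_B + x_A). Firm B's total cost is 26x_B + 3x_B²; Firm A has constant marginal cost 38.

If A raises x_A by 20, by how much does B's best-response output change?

-4

Firm B's profit: π = x_B(384 − 2(x_B + x_A)) − 26x_B − 3x_B².
∂π/∂x_B = 358 − 10x_B − 2x_A = 0, so x_B = 35.8 − 0.2x_A.
The reaction-function slope is −0.2, so a 20-unit rise in x_A moves x_B by −0.2 × 20 = −4. B's best response falls — the actions are strategic substitutes.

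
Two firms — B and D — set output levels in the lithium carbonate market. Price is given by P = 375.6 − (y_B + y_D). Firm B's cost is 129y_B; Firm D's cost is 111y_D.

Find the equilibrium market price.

Firm B's profit: π = y_B(375.6 − (y_B + y_D)) − 129y_B.
∂π/∂y_B = 246.6 − 2y_B − y_D = 0, so y_B = 123.3 − 0.5y_D.
By the same steps for D: y_D = 132.3 − 0.5y_B.
Plugging y_D into B's best response: y_B = 123.3 − 0.5(132.3 − 0.5y_B) ⇒ 0.75y_B = 57.15, so y_B = 76.2.
Then y_D = 132.3 − 0.5·76.2 = 94.2.
Equilibrium price: P = 375.6 − 170.4 = 205.2.

205.2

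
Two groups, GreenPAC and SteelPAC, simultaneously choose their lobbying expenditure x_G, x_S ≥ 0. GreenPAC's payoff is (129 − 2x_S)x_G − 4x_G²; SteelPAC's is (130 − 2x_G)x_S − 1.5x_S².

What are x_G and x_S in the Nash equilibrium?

Expanding GreenPAC's payoff: 129x_G − 2x_Sx_G − 4x_G².
∂π/∂x_G = 129 − 2x_S − 8x_G = 0, so x_G = 16.125 − 0.25x_S.
Likewise for SteelPAC: x_S = 130/3 − (2/3)x_G.
Plugging x_S into GreenPAC's best response: x_G = 16.125 − 0.25(130/3 − (2/3)x_G) ⇒ (5/6)x_G = 127/24, so x_G = 6.35.
Then x_S = 130/3 − (2/3)·6.35 = 39.1.

6.35, 39.1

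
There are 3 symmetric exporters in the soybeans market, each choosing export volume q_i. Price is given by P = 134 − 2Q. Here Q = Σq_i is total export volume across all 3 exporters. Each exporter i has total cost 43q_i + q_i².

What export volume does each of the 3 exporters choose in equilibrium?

A representative exporter's profit is π_i = q_i(134 − 2Q) − 43q_i − q_i², with Q = q_i + Σ_{j≠i} q_j.
First-order condition: 91 − 6q_i − 2Σ_{j≠i} q_j = 0.
Imposing symmetry (q_j = q for all j) turns Σ_{j≠i} q_j into 2q, so 91 = 10q and q = 9.1.

9.1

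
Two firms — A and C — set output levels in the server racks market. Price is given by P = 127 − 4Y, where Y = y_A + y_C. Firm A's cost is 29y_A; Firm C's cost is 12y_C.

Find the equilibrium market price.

Firm A's profit: π = y_A(127 − 4(y_A + y_C)) − 29y_A.
∂π/∂y_A = 98 − 8y_A − 4y_C = 0, so y_A = 12.25 − 0.5y_C.
By the same steps for C: y_C = 14.375 − 0.5y_A.
Solving the two reaction functions simultaneously: (1 − (−0.5)(−0.5))y_A = 12.25 − 0.5·14.375, so 0.75y_A = 5.0625 and y_A = 6.75.
Then y_C = 14.375 − 0.5·6.75 = 11.
Equilibrium price: P = 127 − 4·17.75 = 56.

56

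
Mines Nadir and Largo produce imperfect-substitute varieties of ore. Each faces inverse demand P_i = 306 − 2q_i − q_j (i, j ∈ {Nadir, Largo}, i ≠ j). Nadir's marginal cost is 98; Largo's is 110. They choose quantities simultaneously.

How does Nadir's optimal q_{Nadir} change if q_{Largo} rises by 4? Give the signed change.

-1

Mine Nadir's profit: π = q_{Nadir}(306 − 2q_{Nadir} − q_{Largo}) − 98q_{Nadir}.
∂π/∂q_{Nadir} = 208 − 4q_{Nadir} − q_{Largo} = 0 ⇒ q_{Nadir} = 52 − 0.25q_{Largo}.
The reaction-function slope is −0.25, so a 4-unit rise in q_{Largo} moves q_{Nadir} by −0.25 × 4 = −1. Nadir's best response falls — the actions are strategic substitutes.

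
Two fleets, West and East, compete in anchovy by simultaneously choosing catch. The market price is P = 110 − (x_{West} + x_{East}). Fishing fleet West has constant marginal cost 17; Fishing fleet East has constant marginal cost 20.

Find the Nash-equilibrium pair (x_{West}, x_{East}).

Fishing fleet West's profit: π = x_{West}(110 − (x_{West} + x_{East})) − 17x_{West}.
∂π/∂x_{West} = 93 − 2x_{West} − x_{East} = 0, so x_{West} = 46.5 − 0.5x_{East}.
By the same steps for East: x_{East} = 45 − 0.5x_{West}.
Substituting the second reaction function into the first: x_{West} = 46.5 − 0.5(45 − 0.5x_{West}), which gives 0.75x_{West} = 24 ⇒ x_{West} = 32.
Then x_{East} = 45 − 0.5·32 = 29.

32, 29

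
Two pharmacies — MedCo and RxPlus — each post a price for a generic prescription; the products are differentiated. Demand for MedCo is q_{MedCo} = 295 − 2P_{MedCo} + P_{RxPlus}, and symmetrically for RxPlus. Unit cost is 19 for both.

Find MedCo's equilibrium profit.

16928

MedCo's profit: π = (P_{MedCo} − 19)(295 − 2P_{MedCo} + P_{RxPlus}).
∂π/∂P_{MedCo} = 333 − 4P_{MedCo} + P_{RxPlus} = 0 ⇒ P_{MedCo} = 83.25 + 0.25P_{RxPlus}.
By symmetry P_{RxPlus} = P_{MedCo}; substituting into the reaction function, 0.75P_{MedCo} = 83.25 and P_{MedCo} = 111.
q_{MedCo} = 295 − 2·111 + 111 = 184.
Profit = (111 − 19)·184 = 16928.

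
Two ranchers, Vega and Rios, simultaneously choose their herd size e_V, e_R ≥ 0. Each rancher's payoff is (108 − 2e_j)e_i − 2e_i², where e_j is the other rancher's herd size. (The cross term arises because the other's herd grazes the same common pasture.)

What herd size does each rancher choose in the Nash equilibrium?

18

Vega's payoff is (108 − 2e_R)e_V − 2e_V².
∂π/∂e_V = 108 − 2e_R − 4e_V = 0, so e_V = 27 − 0.5e_R.
By symmetry e_R = e_V; substituting into the reaction function, 1.5e_V = 27 and e_V = 18.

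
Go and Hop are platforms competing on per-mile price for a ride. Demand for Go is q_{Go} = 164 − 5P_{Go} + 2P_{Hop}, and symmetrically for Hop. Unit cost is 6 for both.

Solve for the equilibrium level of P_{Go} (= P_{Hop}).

24.25

Go's profit: π = (P_{Go} − 6)(164 − 5P_{Go} + 2P_{Hop}).
∂π/∂P_{Go} = 194 − 10P_{Go} + 2P_{Hop} = 0 ⇒ P_{Go} = 19.4 + 0.2P_{Hop}.
Setting P_{Go} = P_{Hop} in the reaction function: P_{Go} = 19.4 + 0.2P_{Go}, so P_{Go} = 19.4 / 0.8 = 24.25.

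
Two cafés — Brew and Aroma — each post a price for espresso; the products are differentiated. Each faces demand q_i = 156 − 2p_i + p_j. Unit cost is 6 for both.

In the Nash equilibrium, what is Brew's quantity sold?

Brew's profit: π = (p_{Brew} − 6)(156 − 2p_{Brew} + p_{Aroma}).
∂π/∂p_{Brew} = 168 − 4p_{Brew} + p_{Aroma} = 0 ⇒ p_{Brew} = 42 + 0.25p_{Aroma}.
The game is symmetric, so in equilibrium p_{Aroma} = p_{Brew}: the reaction function gives 0.75p_{Brew} = 42, hence p_{Brew} = 56.
q_{Brew} = 156 − 2·56 + 56 = 100.

100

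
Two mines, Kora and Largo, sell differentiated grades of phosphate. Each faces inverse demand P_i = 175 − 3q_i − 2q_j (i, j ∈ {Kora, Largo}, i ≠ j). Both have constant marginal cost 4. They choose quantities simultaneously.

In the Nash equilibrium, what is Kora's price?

Mine Kora's profit: π = q_{Kora}(175 − 3q_{Kora} − 2q_{Largo}) − 4q_{Kora}.
∂π/∂q_{Kora} = 171 − 6q_{Kora} − 2q_{Largo} = 0 ⇒ q_{Kora} = 28.5 − (1/3)q_{Largo}.
Setting q_{Kora} = q_{Largo} in the reaction function: q_{Kora} = 28.5 − (1/3)q_{Kora}, so q_{Kora} = 28.5 / (4/3) = 21.375.
P_{Kora} = 175 − 3·21.375 − 2·21.375 = 68.125.

68.125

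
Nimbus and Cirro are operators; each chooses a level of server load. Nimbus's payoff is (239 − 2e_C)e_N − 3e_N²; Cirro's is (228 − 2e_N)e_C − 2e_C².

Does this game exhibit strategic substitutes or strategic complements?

strategic substitutes

Expanding Nimbus's payoff: 239e_N − 2e_Ce_N − 3e_N².
∂π/∂e_N = 239 − 2e_C − 6e_N = 0, so e_N = 239/6 − (1/3)e_C.
The best-response slope de_N/de_C = −1/3 < 0: the reaction function is downward-sloping, so the choices are strategic substitutes.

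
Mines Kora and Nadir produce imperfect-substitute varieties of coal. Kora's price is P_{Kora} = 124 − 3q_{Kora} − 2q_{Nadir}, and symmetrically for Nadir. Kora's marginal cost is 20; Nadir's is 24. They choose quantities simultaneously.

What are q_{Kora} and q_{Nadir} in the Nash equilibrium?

13.25, 12.25

Mine Kora's profit: π = q_{Kora}(124 − 3q_{Kora} − 2q_{Nadir}) − 20q_{Kora}.
∂π/∂q_{Kora} = 104 − 6q_{Kora} − 2q_{Nadir} = 0 ⇒ q_{Kora} = 52/3 − (1/3)q_{Nadir}.
Similarly q_{Nadir} = 50/3 − (1/3)q_{Kora}.
Solving the two reaction functions simultaneously: (1 − (−1/3)(−1/3))q_{Kora} = 52/3 − (1/3)·(50/3), so (8/9)q_{Kora} = 106/9 and q_{Kora} = 13.25.
Then q_{Nadir} = 50/3 − (1/3)·13.25 = 12.25.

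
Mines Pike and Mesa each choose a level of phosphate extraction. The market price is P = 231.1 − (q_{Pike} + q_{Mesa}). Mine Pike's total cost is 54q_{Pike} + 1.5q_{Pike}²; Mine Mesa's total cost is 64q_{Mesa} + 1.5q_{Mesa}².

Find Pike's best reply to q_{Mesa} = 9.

Mine Pike's profit: π = q_{Pike}(231.1 − (q_{Pike} + q_{Mesa})) − 54q_{Pike} − 1.5q_{Pike}².
∂π/∂q_{Pike} = 177.1 − 5q_{Pike} − q_{Mesa} = 0, so q_{Pike} = 35.42 − 0.2q_{Mesa}.
At q_{Mesa} = 9: q_{Pike} = 35.42 − 0.2·9 = 33.62.

33.62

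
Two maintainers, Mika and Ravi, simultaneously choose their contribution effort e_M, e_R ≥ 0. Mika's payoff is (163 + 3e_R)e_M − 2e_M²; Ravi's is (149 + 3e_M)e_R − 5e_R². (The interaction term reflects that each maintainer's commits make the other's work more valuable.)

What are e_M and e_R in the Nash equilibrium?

67, 35

Expanding Mika's payoff: 163e_M + 3e_Re_M − 2e_M².
∂π/∂e_M = 163 + 3e_R − 4e_M = 0, so e_M = 40.75 + 0.75e_R.
Likewise for Ravi: e_R = 14.9 + 0.3e_M.
Plugging e_R into Mika's best response: e_M = 40.75 + 0.75(14.9 + 0.3e_M) ⇒ 0.775e_M = 51.925, so e_M = 67.
Then e_R = 14.9 + 0.3·67 = 35.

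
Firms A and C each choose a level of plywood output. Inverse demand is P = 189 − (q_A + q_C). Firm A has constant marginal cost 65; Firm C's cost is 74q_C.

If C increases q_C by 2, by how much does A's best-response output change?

-1

Firm A's profit: π = q_A(189 − (q_A + q_C)) − 65q_A.
∂π/∂q_A = 124 − 2q_A − q_C = 0, so q_A = 62 − 0.5q_C.
The reaction-function slope is −0.5, so a 2-unit rise in q_C moves q_A by −0.5 × 2 = −1. A's best response falls — the actions are strategic substitutes.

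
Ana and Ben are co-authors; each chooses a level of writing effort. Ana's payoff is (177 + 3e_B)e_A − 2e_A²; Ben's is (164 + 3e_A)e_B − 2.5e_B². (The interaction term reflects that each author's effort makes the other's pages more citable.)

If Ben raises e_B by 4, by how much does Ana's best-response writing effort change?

Expanding Ana's payoff: 177e_A + 3e_Be_A − 2e_A².
∂π/∂e_A = 177 + 3e_B − 4e_A = 0, so e_A = 44.25 + 0.75e_B.
The reaction-function slope is 0.75, so a 4-unit rise in e_B moves e_A by 0.75 × 4 = 3. Ana's best response rises — the actions are strategic complements.

3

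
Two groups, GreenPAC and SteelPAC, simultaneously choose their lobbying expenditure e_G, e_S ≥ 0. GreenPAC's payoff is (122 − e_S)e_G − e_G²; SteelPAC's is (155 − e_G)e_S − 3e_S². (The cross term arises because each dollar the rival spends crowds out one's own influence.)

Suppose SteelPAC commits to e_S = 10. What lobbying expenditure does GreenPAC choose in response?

Expanding GreenPAC's payoff: 122e_G − e_Se_G − e_G².
∂π/∂e_G = 122 − e_S − 2e_G = 0, so e_G = 61 − 0.5e_S.
At e_S = 10: e_G = 61 − 0.5·10 = 56.

56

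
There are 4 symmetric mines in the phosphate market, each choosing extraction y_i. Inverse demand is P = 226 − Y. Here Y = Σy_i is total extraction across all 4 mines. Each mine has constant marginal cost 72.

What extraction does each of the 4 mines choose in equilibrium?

30.8

A representative mine's profit is π_i = y_i(226 − Y) − 72y_i, with Y = y_i + Σ_{j≠i} y_j.
First-order condition: 154 − 2y_i − Σ_{j≠i} y_j = 0.
Imposing symmetry (y_j = y for all j) turns Σ_{j≠i} y_j into 3y, so 154 = 5y and y = 30.8.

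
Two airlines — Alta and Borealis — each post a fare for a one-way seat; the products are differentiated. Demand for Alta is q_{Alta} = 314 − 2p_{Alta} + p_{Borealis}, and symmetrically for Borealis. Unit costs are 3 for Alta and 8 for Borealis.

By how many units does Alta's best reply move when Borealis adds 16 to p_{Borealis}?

Alta's profit: π = (p_{Alta} − 3)(314 − 2p_{Alta} + p_{Borealis}).
∂π/∂p_{Alta} = 320 − 4p_{Alta} + p_{Borealis} = 0 ⇒ p_{Alta} = 80 + 0.25p_{Borealis}.
The reaction-function slope is 0.25, so a 16-unit rise in p_{Borealis} moves p_{Alta} by 0.25 × 16 = 4. Alta's best response rises — the actions are strategic complements.

4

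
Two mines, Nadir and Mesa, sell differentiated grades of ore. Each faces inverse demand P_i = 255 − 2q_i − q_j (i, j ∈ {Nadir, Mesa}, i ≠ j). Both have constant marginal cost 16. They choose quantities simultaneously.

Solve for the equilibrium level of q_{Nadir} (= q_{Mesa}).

47.8

Mine Nadir's profit: π = q_{Nadir}(255 − 2q_{Nadir} − q_{Mesa}) − 16q_{Nadir}.
∂π/∂q_{Nadir} = 239 − 4q_{Nadir} − q_{Mesa} = 0 ⇒ q_{Nadir} = 59.75 − 0.25q_{Mesa}.
Setting q_{Nadir} = q_{Mesa} in the reaction function: q_{Nadir} = 59.75 − 0.25q_{Nadir}, so q_{Nadir} = 59.75 / 1.25 = 47.8.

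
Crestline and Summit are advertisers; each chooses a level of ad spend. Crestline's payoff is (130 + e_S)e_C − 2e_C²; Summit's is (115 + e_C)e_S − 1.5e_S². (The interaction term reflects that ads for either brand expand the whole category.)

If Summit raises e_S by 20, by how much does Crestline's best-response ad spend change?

5

Expanding Crestline's payoff: 130e_C + e_Se_C − 2e_C².
∂π/∂e_C = 130 + e_S − 4e_C = 0, so e_C = 32.5 + 0.25e_S.
The reaction-function slope is 0.25, so a 20-unit rise in e_S moves e_C by 0.25 × 20 = 5. Crestline's best response rises — the actions are strategic complements.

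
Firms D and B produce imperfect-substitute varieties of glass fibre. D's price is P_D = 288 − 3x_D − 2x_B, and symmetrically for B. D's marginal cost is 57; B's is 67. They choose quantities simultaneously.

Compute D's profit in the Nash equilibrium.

2610.75

Firm D's profit: π = x_D(288 − 3x_D − 2x_B) − 57x_D.
∂π/∂x_D = 231 − 6x_D − 2x_B = 0 ⇒ x_D = 38.5 − (1/3)x_B.
Similarly x_B = 221/6 − (1/3)x_D.
Plugging x_B into D's best response: x_D = 38.5 − (1/3)(221/6 − (1/3)x_D) ⇒ (8/9)x_D = 236/9, so x_D = 29.5.
Then x_B = 221/6 − (1/3)·29.5 = 27.
P_D = 288 − 3·29.5 − 2·27 = 145.5.
Profit = (145.5 − 57)·29.5 = 2610.75.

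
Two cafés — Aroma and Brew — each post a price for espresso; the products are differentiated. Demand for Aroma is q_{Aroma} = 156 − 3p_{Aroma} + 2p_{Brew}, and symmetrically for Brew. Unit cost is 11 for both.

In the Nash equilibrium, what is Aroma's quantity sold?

Aroma's profit: π = (p_{Aroma} − 11)(156 − 3p_{Aroma} + 2p_{Brew}).
∂π/∂p_{Aroma} = 189 − 6p_{Aroma} + 2p_{Brew} = 0 ⇒ p_{Aroma} = 31.5 + (1/3)p_{Brew}.
Setting p_{Aroma} = p_{Brew} in the reaction function: p_{Aroma} = 31.5 + (1/3)p_{Aroma}, so p_{Aroma} = 31.5 / (2/3) = 47.25.
q_{Aroma} = 156 − 3·47.25 + 2·47.25 = 108.75.

108.75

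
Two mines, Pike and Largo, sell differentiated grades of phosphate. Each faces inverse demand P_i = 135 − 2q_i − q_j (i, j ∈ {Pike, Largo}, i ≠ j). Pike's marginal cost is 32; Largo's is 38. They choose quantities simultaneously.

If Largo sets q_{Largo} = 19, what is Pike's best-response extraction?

Mine Pike's profit: π = q_{Pike}(135 − 2q_{Pike} − q_{Largo}) − 32q_{Pike}.
∂π/∂q_{Pike} = 103 − 4q_{Pike} − q_{Largo} = 0 ⇒ q_{Pike} = 25.75 − 0.25q_{Largo}.
At q_{Largo} = 19: q_{Pike} = 25.75 − 0.25·19 = 21.

21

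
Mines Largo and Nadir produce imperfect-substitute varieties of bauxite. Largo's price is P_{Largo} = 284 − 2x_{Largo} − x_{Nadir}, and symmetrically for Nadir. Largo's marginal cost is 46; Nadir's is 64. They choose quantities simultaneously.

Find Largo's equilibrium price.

143.6

Mine Largo's profit: π = x_{Largo}(284 − 2x_{Largo} − x_{Nadir}) − 46x_{Largo}.
∂π/∂x_{Largo} = 238 − 4x_{Largo} − x_{Nadir} = 0 ⇒ x_{Largo} = 59.5 − 0.25x_{Nadir}.
Similarly x_{Nadir} = 55 − 0.25x_{Largo}.
Substituting the second reaction function into the first: x_{Largo} = 59.5 − 0.25(55 − 0.25x_{Largo}), which gives 0.9375x_{Largo} = 45.75 ⇒ x_{Largo} = 48.8.
Then x_{Nadir} = 55 − 0.25·48.8 = 42.8.
P_{Largo} = 284 − 2·48.8 − 42.8 = 143.6.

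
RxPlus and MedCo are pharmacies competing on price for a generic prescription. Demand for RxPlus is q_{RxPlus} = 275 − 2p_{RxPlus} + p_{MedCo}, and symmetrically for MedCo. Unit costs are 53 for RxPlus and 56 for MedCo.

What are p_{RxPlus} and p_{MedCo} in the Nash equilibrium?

RxPlus's profit: π = (p_{RxPlus} − 53)(275 − 2p_{RxPlus} + p_{MedCo}).
∂π/∂p_{RxPlus} = 381 − 4p_{RxPlus} + p_{MedCo} = 0 ⇒ p_{RxPlus} = 95.25 + 0.25p_{MedCo}.
Similarly p_{MedCo} = 96.75 + 0.25p_{RxPlus}.
Solving the two reaction functions simultaneously: (1 − (0.25)(0.25))p_{RxPlus} = 95.25 + 0.25·96.75, so 0.9375p_{RxPlus} = 119.4375 and p_{RxPlus} = 127.4.
Then p_{MedCo} = 96.75 + 0.25·127.4 = 128.6.

127.4, 128.6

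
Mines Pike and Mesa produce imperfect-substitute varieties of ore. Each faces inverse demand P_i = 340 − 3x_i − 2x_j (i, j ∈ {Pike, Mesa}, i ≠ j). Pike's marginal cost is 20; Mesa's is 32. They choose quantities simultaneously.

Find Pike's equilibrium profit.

Mine Pike's profit: π = x_{Pike}(340 − 3x_{Pike} − 2x_{Mesa}) − 20x_{Pike}.
∂π/∂x_{Pike} = 320 − 6x_{Pike} − 2x_{Mesa} = 0 ⇒ x_{Pike} = 160/3 − (1/3)x_{Mesa}.
Similarly x_{Mesa} = 154/3 − (1/3)x_{Pike}.
Plugging x_{Mesa} into Pike's best response: x_{Pike} = 160/3 − (1/3)(154/3 − (1/3)x_{Pike}) ⇒ (8/9)x_{Pike} = 326/9, so x_{Pike} = 40.75.
Then x_{Mesa} = 154/3 − (1/3)·40.75 = 37.75.
P_{Pike} = 340 − 3·40.75 − 2·37.75 = 142.25.
Profit = (142.25 − 20)·40.75 = 4981.6875.

4981.6875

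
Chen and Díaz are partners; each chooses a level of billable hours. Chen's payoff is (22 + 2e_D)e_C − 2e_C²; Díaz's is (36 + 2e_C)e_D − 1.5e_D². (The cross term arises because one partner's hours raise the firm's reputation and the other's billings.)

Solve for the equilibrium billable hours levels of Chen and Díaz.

Expanding Chen's payoff: 22e_C + 2e_De_C − 2e_C².
∂π/∂e_C = 22 + 2e_D − 4e_C = 0, so e_C = 5.5 + 0.5e_D.
Likewise for Díaz: e_D = 12 + (2/3)e_C.
Substituting the second reaction function into the first: e_C = 5.5 + 0.5(12 + (2/3)e_C), which gives (2/3)e_C = 11.5 ⇒ e_C = 17.25.
Then e_D = 12 + (2/3)·17.25 = 23.5.

17.25, 23.5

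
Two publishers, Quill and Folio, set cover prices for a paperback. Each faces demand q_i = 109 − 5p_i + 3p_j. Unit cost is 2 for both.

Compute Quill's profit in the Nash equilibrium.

Quill's profit: π = (p_{Quill} − 2)(109 − 5p_{Quill} + 3p_{Folio}).
∂π/∂p_{Quill} = 119 − 10p_{Quill} + 3p_{Folio} = 0 ⇒ p_{Quill} = 11.9 + 0.3p_{Folio}.
By symmetry p_{Folio} = p_{Quill}; substituting into the reaction function, 0.7p_{Quill} = 11.9 and p_{Quill} = 17.
q_{Quill} = 109 − 5·17 + 3·17 = 75.
Profit = (17 − 2)·75 = 1125.

1125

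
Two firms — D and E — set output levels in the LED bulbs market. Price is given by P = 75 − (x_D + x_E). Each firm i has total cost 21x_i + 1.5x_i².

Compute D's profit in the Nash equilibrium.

Firm D's profit: π = x_D(75 − (x_D + x_E)) − 21x_D − 1.5x_D².
∂π/∂x_D = 54 − 5x_D − x_E = 0, so x_D = 10.8 − 0.2x_E.
Setting x_D = x_E in the reaction function: x_D = 10.8 − 0.2x_D, so x_D = 10.8 / 1.2 = 9.
Price P = 75 − 18 = 57.
D's profit: (57 − 21)·9 − 1.5(9)² = 202.5.

202.5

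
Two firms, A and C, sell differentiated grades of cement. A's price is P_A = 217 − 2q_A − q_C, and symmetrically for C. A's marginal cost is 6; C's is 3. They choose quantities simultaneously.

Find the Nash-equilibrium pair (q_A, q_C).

42, 43

Firm A's profit: π = q_A(217 − 2q_A − q_C) − 6q_A.
∂π/∂q_A = 211 − 4q_A − q_C = 0 ⇒ q_A = 52.75 − 0.25q_C.
Similarly q_C = 53.5 − 0.25q_A.
Plugging q_C into A's best response: q_A = 52.75 − 0.25(53.5 − 0.25q_A) ⇒ 0.9375q_A = 39.375, so q_A = 42.
Then q_C = 53.5 − 0.25·42 = 43.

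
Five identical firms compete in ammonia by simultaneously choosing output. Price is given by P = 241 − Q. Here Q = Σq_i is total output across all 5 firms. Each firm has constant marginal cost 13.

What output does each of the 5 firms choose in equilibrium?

38

A representative firm's profit is π_i = q_i(241 − Q) − 13q_i, with Q = q_i + Σ_{j≠i} q_j.
First-order condition: 228 − 2q_i − Σ_{j≠i} q_j = 0.
With identical firms, set every q_j = q: then 228 − 2q − 4q = 0, i.e. q = 228/6 = 38.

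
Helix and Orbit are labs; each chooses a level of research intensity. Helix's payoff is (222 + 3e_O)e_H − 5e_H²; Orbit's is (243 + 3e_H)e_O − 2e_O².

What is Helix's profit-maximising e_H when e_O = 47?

Expanding Helix's payoff: 222e_H + 3e_Oe_H − 5e_H².
∂π/∂e_H = 222 + 3e_O − 10e_H = 0, so e_H = 22.2 + 0.3e_O.
At e_O = 47: e_H = 22.2 + 0.3·47 = 36.3.

36.3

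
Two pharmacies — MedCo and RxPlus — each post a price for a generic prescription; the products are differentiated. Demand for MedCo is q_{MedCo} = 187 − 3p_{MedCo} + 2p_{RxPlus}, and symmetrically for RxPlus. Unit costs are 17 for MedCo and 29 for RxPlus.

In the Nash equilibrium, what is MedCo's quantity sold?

134.25

MedCo's profit: π = (p_{MedCo} − 17)(187 − 3p_{MedCo} + 2p_{RxPlus}).
∂π/∂p_{MedCo} = 238 − 6p_{MedCo} + 2p_{RxPlus} = 0 ⇒ p_{MedCo} = 119/3 + (1/3)p_{RxPlus}.
Similarly p_{RxPlus} = 137/3 + (1/3)p_{MedCo}.
Substituting the second reaction function into the first: p_{MedCo} = 119/3 + (1/3)(137/3 + (1/3)p_{MedCo}), which gives (8/9)p_{MedCo} = 494/9 ⇒ p_{MedCo} = 61.75.
Then p_{RxPlus} = 137/3 + (1/3)·61.75 = 66.25.
q_{MedCo} = 187 − 3·61.75 + 2·66.25 = 134.25.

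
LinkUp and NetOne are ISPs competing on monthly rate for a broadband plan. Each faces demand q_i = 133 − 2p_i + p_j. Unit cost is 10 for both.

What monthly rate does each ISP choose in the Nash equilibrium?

LinkUp's profit: π = (p_{LinkUp} − 10)(133 − 2p_{LinkUp} + p_{NetOne}).
∂π/∂p_{LinkUp} = 153 − 4p_{LinkUp} + p_{NetOne} = 0 ⇒ p_{LinkUp} = 38.25 + 0.25p_{NetOne}.
By symmetry p_{NetOne} = p_{LinkUp}; substituting into the reaction function, 0.75p_{LinkUp} = 38.25 and p_{LinkUp} = 51.

51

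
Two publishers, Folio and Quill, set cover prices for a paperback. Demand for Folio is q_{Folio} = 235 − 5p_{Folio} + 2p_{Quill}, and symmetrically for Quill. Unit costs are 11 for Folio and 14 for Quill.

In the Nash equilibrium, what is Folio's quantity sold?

127.8125

Folio's profit: π = (p_{Folio} − 11)(235 − 5p_{Folio} + 2p_{Quill}).
∂π/∂p_{Folio} = 290 − 10p_{Folio} + 2p_{Quill} = 0 ⇒ p_{Folio} = 29 + 0.2p_{Quill}.
Similarly p_{Quill} = 30.5 + 0.2p_{Folio}.
Plugging p_{Quill} into Folio's best response: p_{Folio} = 29 + 0.2(30.5 + 0.2p_{Folio}) ⇒ 0.96p_{Folio} = 35.1, so p_{Folio} = 36.5625.
Then p_{Quill} = 30.5 + 0.2·36.5625 = 37.8125.
q_{Folio} = 235 − 5·36.5625 + 2·37.8125 = 127.8125.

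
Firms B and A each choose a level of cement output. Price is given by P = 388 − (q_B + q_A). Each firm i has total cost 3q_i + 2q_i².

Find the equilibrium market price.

278

Firm B's profit: π = q_B(388 − (q_B + q_A)) − 3q_B − 2q_B².
∂π/∂q_B = 385 − 6q_B − q_A = 0, so q_B = 385/6 − (1/6)q_A.
The game is symmetric, so in equilibrium q_A = q_B: the reaction function gives (7/6)q_B = 385/6, hence q_B = 55.
Equilibrium price: P = 388 − 110 = 278.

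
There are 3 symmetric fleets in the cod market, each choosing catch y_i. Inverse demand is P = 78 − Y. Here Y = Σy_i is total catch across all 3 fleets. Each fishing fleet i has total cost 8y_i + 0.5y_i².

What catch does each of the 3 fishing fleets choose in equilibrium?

A representative fishing fleet's profit is π_i = y_i(78 − Y) − 8y_i − 0.5y_i², with Y = y_i + Σ_{j≠i} y_j.
First-order condition: 70 − 3y_i − Σ_{j≠i} y_j = 0.
In a symmetric equilibrium every fishing fleet chooses the same y, so Σ_{j≠i} y_j = 2y. The condition becomes 70 − 5y = 0, giving y = 70/5 = 14.

14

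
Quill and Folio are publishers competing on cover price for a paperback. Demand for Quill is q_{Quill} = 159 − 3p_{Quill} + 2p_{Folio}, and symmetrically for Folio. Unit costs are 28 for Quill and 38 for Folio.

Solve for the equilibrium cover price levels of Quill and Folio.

Quill's profit: π = (p_{Quill} − 28)(159 − 3p_{Quill} + 2p_{Folio}).
∂π/∂p_{Quill} = 243 − 6p_{Quill} + 2p_{Folio} = 0 ⇒ p_{Quill} = 40.5 + (1/3)p_{Folio}.
Similarly p_{Folio} = 45.5 + (1/3)p_{Quill}.
Substituting the second reaction function into the first: p_{Quill} = 40.5 + (1/3)(45.5 + (1/3)p_{Quill}), which gives (8/9)p_{Quill} = 167/3 ⇒ p_{Quill} = 62.625.
Then p_{Folio} = 45.5 + (1/3)·62.625 = 66.375.

62.625, 66.375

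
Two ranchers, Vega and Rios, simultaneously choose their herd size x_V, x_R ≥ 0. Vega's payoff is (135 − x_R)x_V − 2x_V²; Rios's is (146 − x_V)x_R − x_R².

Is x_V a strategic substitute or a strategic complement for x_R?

Expanding Vega's payoff: 135x_V − x_Rx_V − 2x_V².
∂π/∂x_V = 135 − x_R − 4x_V = 0, so x_V = 33.75 − 0.25x_R.
The best-response slope dx_V/dx_R = −0.25 < 0: the reaction function is downward-sloping, so the choices are strategic substitutes.

strategic substitutes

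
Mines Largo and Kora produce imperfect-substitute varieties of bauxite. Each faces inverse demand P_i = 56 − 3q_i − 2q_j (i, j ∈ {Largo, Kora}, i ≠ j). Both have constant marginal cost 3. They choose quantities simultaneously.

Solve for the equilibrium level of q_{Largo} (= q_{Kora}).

Mine Largo's profit: π = q_{Largo}(56 − 3q_{Largo} − 2q_{Kora}) − 3q_{Largo}.
∂π/∂q_{Largo} = 53 − 6q_{Largo} − 2q_{Kora} = 0 ⇒ q_{Largo} = 53/6 − (1/3)q_{Kora}.
By symmetry q_{Kora} = q_{Largo}; substituting into the reaction function, (4/3)q_{Largo} = 53/6 and q_{Largo} = 6.625.

6.625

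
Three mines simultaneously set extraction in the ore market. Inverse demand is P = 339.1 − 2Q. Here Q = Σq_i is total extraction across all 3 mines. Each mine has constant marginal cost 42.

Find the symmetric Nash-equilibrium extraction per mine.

37.1375

A representative mine's profit is π_i = q_i(339.1 − 2Q) − 42q_i, with Q = q_i + Σ_{j≠i} q_j.
First-order condition: 297.1 − 4q_i − 2Σ_{j≠i} q_j = 0.
In a symmetric equilibrium every mine chooses the same q, so Σ_{j≠i} q_j = 2q. The condition becomes 297.1 − 8q = 0, giving q = 297.1/8 = 37.1375.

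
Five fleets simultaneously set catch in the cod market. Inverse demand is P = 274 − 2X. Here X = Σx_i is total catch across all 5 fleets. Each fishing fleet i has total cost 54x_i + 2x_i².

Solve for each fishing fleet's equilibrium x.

13.75

A representative fishing fleet's profit is π_i = x_i(274 − 2X) − 54x_i − 2x_i², with X = x_i + Σ_{j≠i} x_j.
First-order condition: 220 − 8x_i − 2Σ_{j≠i} x_j = 0.
With identical fishing fleets, set every x_j = x: then 220 − 8x − 8x = 0, i.e. x = 220/16 = 13.75.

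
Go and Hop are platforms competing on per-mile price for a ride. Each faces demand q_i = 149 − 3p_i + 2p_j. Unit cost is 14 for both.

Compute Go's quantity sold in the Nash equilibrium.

101.25

Go's profit: π = (p_{Go} − 14)(149 − 3p_{Go} + 2p_{Hop}).
∂π/∂p_{Go} = 191 − 6p_{Go} + 2p_{Hop} = 0 ⇒ p_{Go} = 191/6 + (1/3)p_{Hop}.
The game is symmetric, so in equilibrium p_{Hop} = p_{Go}: the reaction function gives (2/3)p_{Go} = 191/6, hence p_{Go} = 47.75.
q_{Go} = 149 − 3·47.75 + 2·47.75 = 101.25.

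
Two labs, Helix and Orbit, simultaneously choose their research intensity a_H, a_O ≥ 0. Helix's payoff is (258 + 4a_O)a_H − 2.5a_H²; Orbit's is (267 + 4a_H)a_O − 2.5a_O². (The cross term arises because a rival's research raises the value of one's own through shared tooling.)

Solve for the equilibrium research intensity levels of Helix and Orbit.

Expanding Helix's payoff: 258a_H + 4a_Oa_H − 2.5a_H².
∂π/∂a_H = 258 + 4a_O − 5a_H = 0, so a_H = 51.6 + 0.8a_O.
Likewise for Orbit: a_O = 53.4 + 0.8a_H.
Substituting the second reaction function into the first: a_H = 51.6 + 0.8(53.4 + 0.8a_H), which gives 0.36a_H = 94.32 ⇒ a_H = 262.
Then a_O = 53.4 + 0.8·262 = 263.

262, 263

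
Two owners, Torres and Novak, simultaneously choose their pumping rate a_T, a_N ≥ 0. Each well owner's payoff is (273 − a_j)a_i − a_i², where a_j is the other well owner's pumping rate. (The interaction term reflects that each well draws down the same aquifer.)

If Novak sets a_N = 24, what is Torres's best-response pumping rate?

Torres's payoff is (273 − a_N)a_T − a_T².
∂π/∂a_T = 273 − a_N − 2a_T = 0, so a_T = 136.5 − 0.5a_N.
At a_N = 24: a_T = 136.5 − 0.5·24 = 124.5.

124.5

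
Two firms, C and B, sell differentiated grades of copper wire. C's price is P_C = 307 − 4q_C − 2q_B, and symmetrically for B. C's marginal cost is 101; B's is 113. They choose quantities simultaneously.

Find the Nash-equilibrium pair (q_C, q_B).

Firm C's profit: π = q_C(307 − 4q_C − 2q_B) − 101q_C.
∂π/∂q_C = 206 − 8q_C − 2q_B = 0 ⇒ q_C = 25.75 − 0.25q_B.
Similarly q_B = 24.25 − 0.25q_C.
Solving the two reaction functions simultaneously: (1 − (−0.25)(−0.25))q_C = 25.75 − 0.25·24.25, so 0.9375q_C = 19.6875 and q_C = 21.
Then q_B = 24.25 − 0.25·21 = 19.

21, 19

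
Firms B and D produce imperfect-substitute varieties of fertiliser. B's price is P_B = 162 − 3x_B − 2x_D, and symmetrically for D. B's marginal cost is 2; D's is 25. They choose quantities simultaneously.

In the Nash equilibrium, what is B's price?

Firm B's profit: π = x_B(162 − 3x_B − 2x_D) − 2x_B.
∂π/∂x_B = 160 − 6x_B − 2x_D = 0 ⇒ x_B = 80/3 − (1/3)x_D.
Similarly x_D = 137/6 − (1/3)x_B.
Plugging x_D into B's best response: x_B = 80/3 − (1/3)(137/6 − (1/3)x_B) ⇒ (8/9)x_B = 343/18, so x_B = 21.4375.
Then x_D = 137/6 − (1/3)·21.4375 = 15.6875.
P_B = 162 − 3·21.4375 − 2·15.6875 = 66.3125.

66.3125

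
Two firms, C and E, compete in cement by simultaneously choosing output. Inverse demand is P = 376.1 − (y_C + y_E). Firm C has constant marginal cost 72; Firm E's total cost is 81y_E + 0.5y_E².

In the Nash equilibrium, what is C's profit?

Firm C's profit: π = y_C(376.1 − (y_C + y_E)) − 72y_C.
∂π/∂y_C = 304.1 − 2y_C − y_E = 0, so y_C = 152.05 − 0.5y_E.
For E: ∂π/∂y_E = 295.1 − 3y_E − y_C = 0 ⇒ y_E = 2951/30 − (1/3)y_C.
Plugging y_E into C's best response: y_C = 152.05 − 0.5(2951/30 − (1/3)y_C) ⇒ (5/6)y_C = 1543/15, so y_C = 123.44.
Then y_E = 2951/30 − (1/3)·123.44 = 57.22.
Price P = 376.1 − 180.66 = 195.44.
C's profit: (195.44 − 72)·123.44 = 15237.4336.

15237.4336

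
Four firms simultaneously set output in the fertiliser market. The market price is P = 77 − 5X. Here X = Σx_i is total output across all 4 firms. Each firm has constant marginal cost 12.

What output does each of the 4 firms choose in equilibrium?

2.6

A representative firm's profit is π_i = x_i(77 − 5X) − 12x_i, with X = x_i + Σ_{j≠i} x_j.
First-order condition: 65 − 10x_i − 5Σ_{j≠i} x_j = 0.
Imposing symmetry (x_j = x for all j) turns Σ_{j≠i} x_j into 3x, so 65 = 25x and x = 2.6.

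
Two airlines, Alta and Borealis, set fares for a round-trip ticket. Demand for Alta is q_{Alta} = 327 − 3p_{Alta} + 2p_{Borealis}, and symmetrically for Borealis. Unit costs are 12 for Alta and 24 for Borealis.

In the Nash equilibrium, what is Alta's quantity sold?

Alta's profit: π = (p_{Alta} − 12)(327 − 3p_{Alta} + 2p_{Borealis}).
∂π/∂p_{Alta} = 363 − 6p_{Alta} + 2p_{Borealis} = 0 ⇒ p_{Alta} = 60.5 + (1/3)p_{Borealis}.
Similarly p_{Borealis} = 66.5 + (1/3)p_{Alta}.
Solving the two reaction functions simultaneously: (1 − (1/3)(1/3))p_{Alta} = 60.5 + (1/3)·66.5, so (8/9)p_{Alta} = 248/3 and p_{Alta} = 93.
Then p_{Borealis} = 66.5 + (1/3)·93 = 97.5.
q_{Alta} = 327 − 3·93 + 2·97.5 = 243.

243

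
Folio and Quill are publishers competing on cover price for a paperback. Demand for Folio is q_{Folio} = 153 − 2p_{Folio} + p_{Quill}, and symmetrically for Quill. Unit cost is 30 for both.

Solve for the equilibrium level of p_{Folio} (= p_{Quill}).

Folio's profit: π = (p_{Folio} − 30)(153 − 2p_{Folio} + p_{Quill}).
∂π/∂p_{Folio} = 213 − 4p_{Folio} + p_{Quill} = 0 ⇒ p_{Folio} = 53.25 + 0.25p_{Quill}.
By symmetry p_{Quill} = p_{Folio}; substituting into the reaction function, 0.75p_{Folio} = 53.25 and p_{Folio} = 71.

71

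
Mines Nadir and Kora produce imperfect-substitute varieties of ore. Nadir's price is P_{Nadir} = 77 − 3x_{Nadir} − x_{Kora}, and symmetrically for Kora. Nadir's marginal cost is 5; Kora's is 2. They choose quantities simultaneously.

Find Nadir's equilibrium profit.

Mine Nadir's profit: π = x_{Nadir}(77 − 3x_{Nadir} − x_{Kora}) − 5x_{Nadir}.
∂π/∂x_{Nadir} = 72 − 6x_{Nadir} − x_{Kora} = 0 ⇒ x_{Nadir} = 12 − (1/6)x_{Kora}.
Similarly x_{Kora} = 12.5 − (1/6)x_{Nadir}.
Solving the two reaction functions simultaneously: (1 − (−1/6)(−1/6))x_{Nadir} = 12 − (1/6)·12.5, so (35/36)x_{Nadir} = 119/12 and x_{Nadir} = 10.2.
Then x_{Kora} = 12.5 − (1/6)·10.2 = 10.8.
P_{Nadir} = 77 − 3·10.2 − 10.8 = 35.6.
Profit = (35.6 − 5)·10.2 = 312.12.

312.12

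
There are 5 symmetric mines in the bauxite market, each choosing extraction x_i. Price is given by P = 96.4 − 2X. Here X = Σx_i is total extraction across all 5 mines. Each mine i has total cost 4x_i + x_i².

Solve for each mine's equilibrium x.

A representative mine's profit is π_i = x_i(96.4 − 2X) − 4x_i − x_i², with X = x_i + Σ_{j≠i} x_j.
First-order condition: 92.4 − 6x_i − 2Σ_{j≠i} x_j = 0.
In a symmetric equilibrium every mine chooses the same x, so Σ_{j≠i} x_j = 4x. The condition becomes 92.4 − 14x = 0, giving x = 92.4/14 = 6.6.

6.6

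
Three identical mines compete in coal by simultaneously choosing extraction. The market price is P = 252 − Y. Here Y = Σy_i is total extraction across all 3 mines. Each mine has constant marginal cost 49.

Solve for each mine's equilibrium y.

A representative mine's profit is π_i = y_i(252 − Y) − 49y_i, with Y = y_i + Σ_{j≠i} y_j.
First-order condition: 203 − 2y_i − Σ_{j≠i} y_j = 0.
In a symmetric equilibrium every mine chooses the same y, so Σ_{j≠i} y_j = 2y. The condition becomes 203 − 4y = 0, giving y = 203/4 = 50.75.

50.75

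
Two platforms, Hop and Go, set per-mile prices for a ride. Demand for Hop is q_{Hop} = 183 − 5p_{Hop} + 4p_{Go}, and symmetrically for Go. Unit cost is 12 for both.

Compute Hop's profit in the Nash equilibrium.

4061.25

Hop's profit: π = (p_{Hop} − 12)(183 − 5p_{Hop} + 4p_{Go}).
∂π/∂p_{Hop} = 243 − 10p_{Hop} + 4p_{Go} = 0 ⇒ p_{Hop} = 24.3 + 0.4p_{Go}.
Setting p_{Hop} = p_{Go} in the reaction function: p_{Hop} = 24.3 + 0.4p_{Hop}, so p_{Hop} = 24.3 / 0.6 = 40.5.
q_{Hop} = 183 − 5·40.5 + 4·40.5 = 142.5.
Profit = (40.5 − 12)·142.5 = 4061.25.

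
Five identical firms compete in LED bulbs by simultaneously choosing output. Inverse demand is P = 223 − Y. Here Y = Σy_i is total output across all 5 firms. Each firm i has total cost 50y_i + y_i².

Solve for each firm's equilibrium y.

A representative firm's profit is π_i = y_i(223 − Y) − 50y_i − y_i², with Y = y_i + Σ_{j≠i} y_j.
First-order condition: 173 − 4y_i − Σ_{j≠i} y_j = 0.
Imposing symmetry (y_j = y for all j) turns Σ_{j≠i} y_j into 4y, so 173 = 8y and y = 21.625.

21.625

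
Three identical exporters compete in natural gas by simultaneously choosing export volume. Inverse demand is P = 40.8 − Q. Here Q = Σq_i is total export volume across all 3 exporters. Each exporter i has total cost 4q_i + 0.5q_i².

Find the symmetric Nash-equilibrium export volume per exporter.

7.36

A representative exporter's profit is π_i = q_i(40.8 − Q) − 4q_i − 0.5q_i², with Q = q_i + Σ_{j≠i} q_j.
First-order condition: 36.8 − 3q_i − Σ_{j≠i} q_j = 0.
With identical exporters, set every q_j = q: then 36.8 − 3q − 2q = 0, i.e. q = 36.8/5 = 7.36.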